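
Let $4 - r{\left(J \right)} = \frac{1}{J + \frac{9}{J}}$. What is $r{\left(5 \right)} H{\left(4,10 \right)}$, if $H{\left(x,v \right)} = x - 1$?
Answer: $\frac{393}{34} \approx 11.559$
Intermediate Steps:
$H{\left(x,v \right)} = -1 + x$ ($H{\left(x,v \right)} = x - 1 = -1 + x$)
$r{\left(J \right)} = 4 - \frac{1}{J + \frac{9}{J}}$
$r{\left(5 \right)} H{\left(4,10 \right)} = \frac{36 - 5 + 4 \cdot 5^{2}}{9 + 5^{2}} \left(-1 + 4\right) = \frac{36 - 5 + 4 \cdot 25}{9 + 25} \cdot 3 = \frac{36 - 5 + 100}{34} \cdot 3 = \frac{1}{34} \cdot 131 \cdot 3 = \frac{131}{34} \cdot 3 = \frac{393}{34}$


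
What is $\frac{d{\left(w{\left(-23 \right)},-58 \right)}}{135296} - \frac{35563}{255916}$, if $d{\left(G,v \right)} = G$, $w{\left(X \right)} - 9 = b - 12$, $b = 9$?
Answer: $- \frac{601249519}{4328051392} \approx -0.13892$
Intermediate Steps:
$w{\left(X \right)} = 6$ ($w{\left(X \right)} = 9 + \left(9 - 12\right) = 9 - 3 = 6$)
$\frac{d{\left(w{\left(-23 \right)},-58 \right)}}{135296} - \frac{35563}{255916} = \frac{6}{135296} - \frac{35563}{255916} = 6 \cdot \frac{1}{135296} - \frac{35563}{255916} = \frac{3}{67648} - \frac{35563}{255916} = - \frac{601249519}{4328051392}$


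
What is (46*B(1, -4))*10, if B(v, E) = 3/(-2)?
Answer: -690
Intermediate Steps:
B(v, E) = -3/2 (B(v, E) = 3*(-½) = -3/2)
(46*B(1, -4))*10 = (46*(-3/2))*10 = -69*10 = -690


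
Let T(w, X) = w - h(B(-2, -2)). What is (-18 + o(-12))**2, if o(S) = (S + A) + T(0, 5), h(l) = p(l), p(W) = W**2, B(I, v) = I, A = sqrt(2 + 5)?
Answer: (34 - sqrt(7))**2 ≈ 983.09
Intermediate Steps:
A = sqrt(7) ≈ 2.6458
h(l) = l**2
T(w, X) = -4 + w (T(w, X) = w - 1*(-2)**2 = w - 1*4 = w - 4 = -4 + w)
o(S) = -4 + S + sqrt(7) (o(S) = (S + sqrt(7)) + (-4 + 0) = (S + sqrt(7)) - 4 = -4 + S + sqrt(7))
(-18 + o(-12))**2 = (-18 + (-4 - 12 + sqrt(7)))**2 = (-18 + (-16 + sqrt(7)))**2 = (-34 + sqrt(7))**2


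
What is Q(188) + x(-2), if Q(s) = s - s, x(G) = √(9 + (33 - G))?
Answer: 2*√11 ≈ 6.6332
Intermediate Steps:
x(G) = √(42 - G)
Q(s) = 0
Q(188) + x(-2) = 0 + √(42 - 1*(-2)) = 0 + √(42 + 2) = 0 + √44 = 0 + 2*√11 = 2*√11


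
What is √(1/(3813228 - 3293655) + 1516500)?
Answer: √409388429182448073/519573 ≈ 1231.5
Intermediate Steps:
√(1/(3813228 - 3293655) + 1516500) = √(1/519573 + 1516500) = √(787932454501/519573) = √409388429182448073/519573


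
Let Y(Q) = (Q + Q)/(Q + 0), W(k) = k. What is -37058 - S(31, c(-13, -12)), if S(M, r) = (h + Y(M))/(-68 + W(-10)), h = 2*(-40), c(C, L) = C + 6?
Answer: -37059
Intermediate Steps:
c(C, L) = 6 + C
Y(Q) = 2 (Y(Q) = (2*Q)/Q = 2)
h = -80
S(M, r) = 1 (S(M, r) = (-80 + 2)/(-68 - 10) = -78/(-78) = -78*(-1/78) = 1)
-37058 - S(31, c(-13, -12)) = -37058 - 1*1 = -37058 - 1 = -37059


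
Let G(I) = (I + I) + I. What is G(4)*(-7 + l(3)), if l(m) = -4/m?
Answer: -100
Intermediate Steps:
G(I) = 3*I (G(I) = 2*I + I = 3*I)
G(4)*(-7 + l(3)) = (3*4)*(-7 - 4/3) = 12*(-7 - 4*⅓) = 12*(-7 - 4/3) = 12*(-25/3) = -100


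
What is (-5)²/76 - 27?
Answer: -2027/76 ≈ -26.671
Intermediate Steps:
(-5)²/76 - 27 = 25*(1/76) - 27 = 25/76 - 27 = -2027/76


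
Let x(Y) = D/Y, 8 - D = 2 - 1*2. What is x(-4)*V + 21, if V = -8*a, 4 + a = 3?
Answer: 5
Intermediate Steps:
a = -1 (a = -4 + 3 = -1)
D = 8 (D = 8 - (2 - 1*2) = 8 - (2 - 2) = 8 - 1*0 = 8 + 0 = 8)
V = 8 (V = -8*(-1) = 8)
x(Y) = 8/Y
x(-4)*V + 21 = (8/(-4))*8 + 21 = (8*(-¼))*8 + 21 = -2*8 + 21 = -16 + 21 = 5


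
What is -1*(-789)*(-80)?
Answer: -63120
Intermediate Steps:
-1*(-789)*(-80) = 789*(-80) = -63120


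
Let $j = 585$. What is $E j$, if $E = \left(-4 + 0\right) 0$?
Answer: $0$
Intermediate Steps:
$E = 0$ ($E = \left(-4\right) 0 = 0$)
$E j = 0 \cdot 585 = 0$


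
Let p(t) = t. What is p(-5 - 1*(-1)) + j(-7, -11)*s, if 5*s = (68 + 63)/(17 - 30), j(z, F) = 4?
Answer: -784/65 ≈ -12.062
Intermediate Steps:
s = -131/65 (s = ((68 + 63)/(17 - 30))/5 = (131/(-13))/5 = (131*(-1/13))/5 = (1/5)*(-131/13) = -131/65 ≈ -2.0154)
p(-5 - 1*(-1)) + j(-7, -11)*s = (-5 - 1*(-1)) + 4*(-131/65) = (-5 + 1) - 524/65 = -4 - 524/65 = -784/65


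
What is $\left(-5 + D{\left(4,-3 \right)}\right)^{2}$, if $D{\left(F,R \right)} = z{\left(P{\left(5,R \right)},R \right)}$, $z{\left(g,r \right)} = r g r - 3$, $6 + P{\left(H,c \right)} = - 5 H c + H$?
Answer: $432964$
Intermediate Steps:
$P{\left(H,c \right)} = -6 + H - 5 H c$ ($P{\left(H,c \right)} = -6 + \left(- 5 H c + H\right) = -6 - \left(- H + 5 H c\right) = -6 + H - 5 H c$)
$z{\left(g,r \right)} = -3 + g r^{2}$ ($z{\left(g,r \right)} = g r r - 3 = g r^{2} - 3 = -3 + g r^{2}$)
$D{\left(F,R \right)} = -3 + R^{2} \left(-1 - 25 R\right)$ ($D{\left(F,R \right)} = -3 + \left(-6 + 5 - 25 R\right) R^{2} = -3 + \left(-1 - 25 R\right) R^{2} = -3 + R^{2} \left(-1 - 25 R\right)$)
$\left(-5 + D{\left(4,-3 \right)}\right)^{2} = \left(-5 - \left(3 + \left(-3\right)^{2} \left(1 + 25 \left(-3\right)\right)\right)\right)^{2} = \left(-5 - \left(3 + 9 \left(1 - 75\right)\right)\right)^{2} = \left(-5 - \left(3 + 9 \left(-74\right)\right)\right)^{2} = \left(-5 + \left(-3 + 666\right)\right)^{2} = \left(-5 + 663\right)^{2} = 658^{2} = 432964$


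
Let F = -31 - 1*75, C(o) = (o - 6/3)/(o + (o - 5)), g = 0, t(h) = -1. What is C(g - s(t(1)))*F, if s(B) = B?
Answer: -106/3 ≈ -35.333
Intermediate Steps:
C(o) = (-2 + o)/(-5 + 2*o) (C(o) = (o - 6*1/3)/(o + (-5 + o)) = (o - 2)/(-5 + 2*o) = (-2 + o)/(-5 + 2*o))
F = -106 (F = -31 - 75 = -106)
C(g - s(t(1)))*F = ((-2 + (0 - 1*(-1)))/(-5 + 2*(0 - 1*(-1))))*(-106) = ((-2 + (0 + 1))/(-5 + 2*(0 + 1)))*(-106) = ((-2 + 1)/(-5 + 2*1))*(-106) = (-1/(-5 + 2))*(-106) = (-1/(-3))*(-106) = -1/3*(-1)*(-106) = (1/3)*(-106) = -106/3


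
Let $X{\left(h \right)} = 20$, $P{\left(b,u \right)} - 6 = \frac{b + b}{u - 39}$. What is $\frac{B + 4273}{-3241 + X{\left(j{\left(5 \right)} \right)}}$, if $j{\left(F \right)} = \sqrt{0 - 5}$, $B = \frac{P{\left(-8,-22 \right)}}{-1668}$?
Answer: $- \frac{217384411}{163865154} \approx -1.3266$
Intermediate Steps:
$P{\left(b,u \right)} = 6 + \frac{2 b}{-39 + u}$ ($P{\left(b,u \right)} = 6 + \frac{b + b}{u - 39} = 6 + \frac{2 b}{-39 + u}$)
$B = - \frac{191}{50874}$ ($B = \frac{2 \frac{1}{-39 - 22} \left(-117 - 8 + 3 \left(-22\right)\right)}{-1668} = \frac{2 \left(-117 - 8 - 66\right)}{-61} \left(- \frac{1}{1668}\right) = 2 \left(- \frac{1}{61}\right) \left(-191\right) \left(- \frac{1}{1668}\right) = \frac{382}{61} \left(- \frac{1}{1668}\right) = - \frac{191}{50874} \approx -0.0037544$)
$j{\left(F \right)} = i \sqrt{5}$ ($j{\left(F \right)} = \sqrt{-5} = i \sqrt{5}$)
$\frac{B + 4273}{-3241 + X{\left(j{\left(5 \right)} \right)}} = \frac{- \frac{191}{50874} + 4273}{-3241 + 20} = \frac{217384411}{50874 \left(-3221\right)} = \frac{217384411}{50874} \left(- \frac{1}{3221}\right) = - \frac{217384411}{163865154}$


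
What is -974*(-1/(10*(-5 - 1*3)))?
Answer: -487/40 ≈ -12.175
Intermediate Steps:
-974*(-1/(10*(-5 - 1*3))) = -974*(-1/(10*(-5 - 3))) = -974/((10*(-8))*(-1)) = -974/((-80*(-1))) = -974/80 = -974*1/80 = -487/40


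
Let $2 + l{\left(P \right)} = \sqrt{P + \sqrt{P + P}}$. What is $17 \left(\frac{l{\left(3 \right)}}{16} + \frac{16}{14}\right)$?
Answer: $\frac{969}{56} + \frac{17 \sqrt{3 + \sqrt{6}}}{16} \approx 19.784$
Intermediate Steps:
$l{\left(P \right)} = -2 + \sqrt{P + \sqrt{2} \sqrt{P}}$ ($l{\left(P \right)} = -2 + \sqrt{P + \sqrt{P + P}} = -2 + \sqrt{P + \sqrt{2 P}} = -2 + \sqrt{P + \sqrt{2} \sqrt{P}}$)
$17 \left(\frac{l{\left(3 \right)}}{16} + \frac{16}{14}\right) = 17 \left(\frac{-2 + \sqrt{3 + \sqrt{2} \sqrt{3}}}{16} + \frac{16}{14}\right) = 17 \left(\left(-2 + \sqrt{3 + \sqrt{6}}\right) \frac{1}{16} + 16 \cdot \frac{1}{14}\right) = 17 \left(\left(- \frac{1}{8} + \frac{\sqrt{3 + \sqrt{6}}}{16}\right) + \frac{8}{7}\right) = 17 \left(\frac{57}{56} + \frac{\sqrt{3 + \sqrt{6}}}{16}\right) = \frac{969}{56} + \frac{17 \sqrt{3 + \sqrt{6}}}{16}$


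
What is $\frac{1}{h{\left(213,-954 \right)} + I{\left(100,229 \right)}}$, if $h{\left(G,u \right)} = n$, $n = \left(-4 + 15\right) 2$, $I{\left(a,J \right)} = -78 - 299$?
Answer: $- \frac{1}{355} \approx -0.0028169$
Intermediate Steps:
$I{\left(a,J \right)} = -377$ ($I{\left(a,J \right)} = -78 - 299 = -377$)
$n = 22$ ($n = 11 \cdot 2 = 22$)
$h{\left(G,u \right)} = 22$
$\frac{1}{h{\left(213,-954 \right)} + I{\left(100,229 \right)}} = \frac{1}{22 - 377} = \frac{1}{-355} = - \frac{1}{355}$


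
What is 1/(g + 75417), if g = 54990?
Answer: 1/130407 ≈ 7.6683e-6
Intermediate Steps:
1/(g + 75417) = 1/(54990 + 75417) = 1/130407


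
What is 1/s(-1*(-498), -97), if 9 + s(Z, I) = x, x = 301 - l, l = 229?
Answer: 1/63 ≈ 0.015873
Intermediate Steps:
x = 72 (x = 301 - 1*229 = 301 - 229 = 72)
s(Z, I) = 63 (s(Z, I) = -9 + 72 = 63)
1/s(-1*(-498), -97) = 1/63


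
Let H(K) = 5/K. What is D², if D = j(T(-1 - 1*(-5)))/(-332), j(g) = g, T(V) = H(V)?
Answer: 25/1763584 ≈ 1.4176e-5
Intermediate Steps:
T(V) = 5/V
D = -5/1328 (D = (5/(-1 - 1*(-5)))/(-332) = (5/(-1 + 5))*(-1/332) = (5/4)*(-1/332) = -5/1328 ≈ -0.0037651)
D² = (-5/1328)² = 25/1763584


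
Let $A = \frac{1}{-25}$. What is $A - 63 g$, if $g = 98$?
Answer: $- \frac{154351}{25} \approx -6174.0$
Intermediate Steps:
$A = - \frac{1}{25} \approx -0.04$
$A - 63 g = - \frac{1}{25} - 6174 = - \frac{154351}{25}$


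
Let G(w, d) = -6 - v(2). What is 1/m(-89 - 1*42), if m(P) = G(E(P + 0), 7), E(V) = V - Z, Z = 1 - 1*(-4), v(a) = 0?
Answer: -1/6 ≈ -0.16667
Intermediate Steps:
Z = 5 (Z = 1 + 4 = 5)
E(V) = -5 + V (E(V) = V - 1*5 = V - 5 = -5 + V)
G(w, d) = -6 (G(w, d) = -6 - 1*0 = -6 + 0 = -6)
m(P) = -6
1/m(-89 - 1*42) = 1/(-6) = -1/6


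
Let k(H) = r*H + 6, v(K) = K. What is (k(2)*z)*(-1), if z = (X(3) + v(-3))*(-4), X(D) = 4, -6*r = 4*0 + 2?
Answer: 64/3 ≈ 21.333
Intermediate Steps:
r = -1/3 (r = -(4*0 + 2)/6 = -(0 + 2)/6 = -1/6*2 = -1/3 ≈ -0.33333)
k(H) = 6 - H/3 (k(H) = -H/3 + 6 = 6 - H/3)
z = -4 (z = (4 - 3)*(-4) = 1*(-4) = -4)
(k(2)*z)*(-1) = ((6 - 1/3*2)*(-4))*(-1) = ((6 - 2/3)*(-4))*(-1) = ((16/3)*(-4))*(-1) = -64/3*(-1) = 64/3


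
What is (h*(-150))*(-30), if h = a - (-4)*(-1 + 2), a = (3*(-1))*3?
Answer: -22500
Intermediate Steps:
a = -9 (a = -3*3 = -9)
h = -5 (h = -9 - (-4)*(-1 + 2) = -9 - (-4) = -9 - 1*(-4) = -9 + 4 = -5)
(h*(-150))*(-30) = -5*(-150)*(-30) = 750*(-30) = -22500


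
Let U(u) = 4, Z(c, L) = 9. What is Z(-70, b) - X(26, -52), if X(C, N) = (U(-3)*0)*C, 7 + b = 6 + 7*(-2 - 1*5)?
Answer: 9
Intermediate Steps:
b = -50 (b = -7 + (6 + 7*(-2 - 1*5)) = -7 + (6 + 7*(-2 - 5)) = -7 + (6 + 7*(-7)) = -7 + (6 - 49) = -7 - 43 = -50)
X(C, N) = 0 (X(C, N) = (4*0)*C = 0*C = 0)
Z(-70, b) - X(26, -52) = 9 - 1*0 = 9 + 0 = 9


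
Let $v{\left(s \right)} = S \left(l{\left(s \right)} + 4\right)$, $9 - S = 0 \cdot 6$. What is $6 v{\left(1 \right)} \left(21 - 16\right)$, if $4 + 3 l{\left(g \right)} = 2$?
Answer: $900$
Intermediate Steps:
$l{\left(g \right)} = - \frac{2}{3}$ ($l{\left(g \right)} = - \frac{4}{3} + \frac{1}{3} \cdot 2 = - \frac{4}{3} + \frac{2}{3} = - \frac{2}{3}$)
$S = 9$ ($S = 9 - 0 \cdot 6 = 9 - 0 = 9 + 0 = 9$)
$v{\left(s \right)} = 30$ ($v{\left(s \right)} = 9 \left(- \frac{2}{3} + 4\right) = 9 \cdot \frac{10}{3} = 30$)
$6 v{\left(1 \right)} \left(21 - 16\right) = 6 \cdot 30 \left(21 - 16\right) = 180 \cdot 5 = 900$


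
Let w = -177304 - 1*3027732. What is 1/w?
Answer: -1/3205036 ≈ -3.1201e-7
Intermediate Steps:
w = -3205036 (w = -177304 - 3027732 = -3205036)
1/w = 1/(-3205036) = -1/3205036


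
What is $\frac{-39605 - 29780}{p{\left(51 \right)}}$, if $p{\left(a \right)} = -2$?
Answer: $\frac{69385}{2} \approx 34693.0$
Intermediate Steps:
$\frac{-39605 - 29780}{p{\left(51 \right)}} = \frac{-39605 - 29780}{-2} = \left(-69385\right) \left(- \frac{1}{2}\right) = \frac{69385}{2}$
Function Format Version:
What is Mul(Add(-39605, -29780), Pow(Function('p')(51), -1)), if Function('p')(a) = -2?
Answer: Rational(69385, 2) ≈ 34693.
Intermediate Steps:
Mul(Add(-39605, -29780), Pow(Function('p')(51), -1)) = Mul(Add(-39605, -29780), Pow(-2, -1)) = Mul(-69385, Rational(-1, 2)) = Rational(69385, 2)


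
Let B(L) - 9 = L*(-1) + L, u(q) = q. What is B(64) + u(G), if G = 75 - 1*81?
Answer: 3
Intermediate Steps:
G = -6 (G = 75 - 81 = -6)
B(L) = 9 (B(L) = 9 + (L*(-1) + L) = 9 + (-L + L) = 9 + 0 = 9)
B(64) + u(G) = 9 - 6 = 3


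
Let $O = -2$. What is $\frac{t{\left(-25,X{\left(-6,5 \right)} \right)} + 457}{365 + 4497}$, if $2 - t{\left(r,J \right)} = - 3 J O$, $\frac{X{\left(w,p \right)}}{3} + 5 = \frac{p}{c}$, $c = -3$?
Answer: $\frac{579}{4862} \approx 0.11909$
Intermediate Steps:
$X{\left(w,p \right)} = -15 - p$ ($X{\left(w,p \right)} = -15 + 3 \frac{p}{-3} = -15 + 3 p \left(- \frac{1}{3}\right) = -15 + 3 \left(- \frac{p}{3}\right) = -15 - p$)
$t{\left(r,J \right)} = 2 - 6 J$ ($t{\left(r,J \right)} = 2 - - 3 J \left(-2\right) = 2 - 6 J$)
$\frac{t{\left(-25,X{\left(-6,5 \right)} \right)} + 457}{365 + 4497} = \frac{\left(2 - 6 \left(-15 - 5\right)\right) + 457}{365 + 4497} = \frac{\left(2 - 6 \left(-15 - 5\right)\right) + 457}{4862} = \left(\left(2 - -120\right) + 457\right) \frac{1}{4862} = \left(\left(2 + 120\right) + 457\right) \frac{1}{4862} = \left(122 + 457\right) \frac{1}{4862} = 579 \cdot \frac{1}{4862} = \frac{579}{4862}$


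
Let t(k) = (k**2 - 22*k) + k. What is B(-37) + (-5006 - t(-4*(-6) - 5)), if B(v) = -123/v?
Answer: -183693/37 ≈ -4964.7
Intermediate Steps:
t(k) = k**2 - 21*k
B(-37) + (-5006 - t(-4*(-6) - 5)) = -123/(-37) + (-5006 - (-4*(-6) - 5)*(-21 + (-4*(-6) - 5))) = -123*(-1/37) + (-5006 - (24 - 5)*(-21 + (24 - 5))) = 123/37 + (-5006 - 19*(-21 + 19)) = 123/37 + (-5006 - 19*(-2)) = 123/37 + (-5006 - 1*(-38)) = 123/37 + (-5006 + 38) = 123/37 - 4968 = -183693/37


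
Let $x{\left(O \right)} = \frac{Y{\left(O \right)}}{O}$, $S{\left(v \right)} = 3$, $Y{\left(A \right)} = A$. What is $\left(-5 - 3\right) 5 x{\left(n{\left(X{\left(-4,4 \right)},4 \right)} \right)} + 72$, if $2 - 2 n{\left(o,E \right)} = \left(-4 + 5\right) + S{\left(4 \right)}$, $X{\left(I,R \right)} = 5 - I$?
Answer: $32$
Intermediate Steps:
$n{\left(o,E \right)} = -1$ ($n{\left(o,E \right)} = 1 - \frac{\left(-4 + 5\right) + 3}{2} = 1 - \frac{1 + 3}{2} = 1 - 2 = -1$)
$x{\left(O \right)} = 1$ ($x{\left(O \right)} = \frac{O}{O} = 1$)
$\left(-5 - 3\right) 5 x{\left(n{\left(X{\left(-4,4 \right)},4 \right)} \right)} + 72 = \left(-5 - 3\right) 5 \cdot 1 + 72 = \left(-8\right) 5 \cdot 1 + 72 = \left(-40\right) 1 + 72 = -40 + 72 = 32$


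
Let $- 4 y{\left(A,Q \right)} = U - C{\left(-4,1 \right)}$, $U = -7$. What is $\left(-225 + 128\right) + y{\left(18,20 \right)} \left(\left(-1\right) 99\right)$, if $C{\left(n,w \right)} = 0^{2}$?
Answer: $- \frac{1081}{4} \approx -270.25$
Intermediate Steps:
$C{\left(n,w \right)} = 0$
$y{\left(A,Q \right)} = \frac{7}{4}$ ($y{\left(A,Q \right)} = - \frac{-7 - 0}{4} = - \frac{-7 + 0}{4} = \left(- \frac{1}{4}\right) \left(-7\right) = \frac{7}{4}$)
$\left(-225 + 128\right) + y{\left(18,20 \right)} \left(\left(-1\right) 99\right) = \left(-225 + 128\right) + \frac{7 \left(\left(-1\right) 99\right)}{4} = -97 + \frac{7}{4} \left(-99\right) = -97 - \frac{693}{4} = - \frac{1081}{4}$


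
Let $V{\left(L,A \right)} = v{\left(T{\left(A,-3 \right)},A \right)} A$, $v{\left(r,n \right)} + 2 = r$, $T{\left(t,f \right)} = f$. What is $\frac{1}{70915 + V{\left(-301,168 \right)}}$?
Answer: $\frac{1}{70075} \approx 1.427 \cdot 10^{-5}$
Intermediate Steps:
$v{\left(r,n \right)} = -2 + r$
$V{\left(L,A \right)} = - 5 A$ ($V{\left(L,A \right)} = \left(-2 - 3\right) A = - 5 A$)
$\frac{1}{70915 + V{\left(-301,168 \right)}} = \frac{1}{70915 - 840} = \frac{1}{70075}$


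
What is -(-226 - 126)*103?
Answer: 36256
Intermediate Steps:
-(-226 - 126)*103 = -(-352)*103 = -1*(-36256) = 36256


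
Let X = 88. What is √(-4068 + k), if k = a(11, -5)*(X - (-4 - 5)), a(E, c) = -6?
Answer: 5*I*√186 ≈ 68.191*I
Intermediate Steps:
k = -582 (k = -6*(88 - (-4 - 5)) = -6*(88 - 1*(-9)) = -6*(88 + 9) = -6*97 = -582)
√(-4068 + k) = √(-4068 - 582) = √(-4650) = 5*I*√186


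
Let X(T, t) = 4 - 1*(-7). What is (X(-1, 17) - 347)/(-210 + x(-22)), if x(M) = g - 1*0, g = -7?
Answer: 48/31 ≈ 1.5484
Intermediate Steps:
X(T, t) = 11 (X(T, t) = 4 + 7 = 11)
x(M) = -7 (x(M) = -7 - 1*0 = -7 + 0 = -7)
(X(-1, 17) - 347)/(-210 + x(-22)) = (11 - 347)/(-210 - 7) = -336/(-217) = -336*(-1/217) = 48/31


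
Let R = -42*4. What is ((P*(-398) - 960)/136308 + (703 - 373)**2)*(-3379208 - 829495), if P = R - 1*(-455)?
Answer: -10412209179433307/22718 ≈ -4.5832e+11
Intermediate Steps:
R = -168
P = 287 (P = -168 - 1*(-455) = -168 + 455 = 287)
((P*(-398) - 960)/136308 + (703 - 373)**2)*(-3379208 - 829495) = ((287*(-398) - 960)/136308 + (703 - 373)**2)*(-3379208 - 829495) = ((-114226 - 960)*(1/136308) + 330**2)*(-4208703) = (-115186*1/136308 + 108900)*(-4208703) = (-57593/68154 + 108900)*(-4208703) = (7421913007/68154)*(-4208703) = -10412209179433307/22718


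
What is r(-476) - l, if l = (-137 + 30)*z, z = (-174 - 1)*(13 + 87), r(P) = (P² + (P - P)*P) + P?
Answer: -1646400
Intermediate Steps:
r(P) = P + P² (r(P) = (P² + 0*P) + P = (P² + 0) + P = P² + P = P + P²)
z = -17500 (z = -175*100 = -17500)
l = 1872500 (l = (-137 + 30)*(-17500) = -107*(-17500) = 1872500)
r(-476) - l = -476*(1 - 476) - 1*1872500 = -476*(-475) - 1872500 = 226100 - 1872500 = -1646400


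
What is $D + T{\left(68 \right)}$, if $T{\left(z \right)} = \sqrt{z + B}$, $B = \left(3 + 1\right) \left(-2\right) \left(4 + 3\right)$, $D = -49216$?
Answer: $-49216 + 2 \sqrt{3} \approx -49213.0$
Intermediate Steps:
$B = -56$ ($B = 4 \left(-2\right) 7 = \left(-8\right) 7 = -56$)
$T{\left(z \right)} = \sqrt{-56 + z}$ ($T{\left(z \right)} = \sqrt{z - 56} = \sqrt{-56 + z}$)
$D + T{\left(68 \right)} = -49216 + \sqrt{-56 + 68} = -49216 + \sqrt{12} = -49216 + 2 \sqrt{3}$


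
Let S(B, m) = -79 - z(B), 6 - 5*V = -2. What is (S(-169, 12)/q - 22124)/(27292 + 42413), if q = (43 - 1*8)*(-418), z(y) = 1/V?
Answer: -369913189/1165467600 ≈ -0.31739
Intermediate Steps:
V = 8/5 (V = 6/5 - ⅕*(-2) = 6/5 + ⅖ = 8/5 ≈ 1.6000)
z(y) = 5/8 (z(y) = 1/(8/5) = 5/8)
S(B, m) = -637/8 (S(B, m) = -79 - 1*5/8 = -79 - 5/8 = -637/8)
q = -14630 (q = (43 - 8)*(-418) = 35*(-418) = -14630)
(S(-169, 12)/q - 22124)/(27292 + 42413) = (-637/8/(-14630) - 22124)/(27292 + 42413) = (-637/8*(-1/14630) - 22124)/69705 = (91/16720 - 22124)*(1/69705) = -369913189/16720*1/69705 = -369913189/1165467600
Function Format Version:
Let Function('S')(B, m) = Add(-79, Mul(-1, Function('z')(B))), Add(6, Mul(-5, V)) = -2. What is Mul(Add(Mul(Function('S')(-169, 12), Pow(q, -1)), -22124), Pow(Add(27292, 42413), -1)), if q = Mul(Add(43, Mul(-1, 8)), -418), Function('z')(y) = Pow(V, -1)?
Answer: Rational(-369913189, 1165467600) ≈ -0.31739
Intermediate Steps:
V = Rational(8, 5) (V = Add(Rational(6, 5), Mul(Rational(-1, 5), -2)) = Add(Rational(6, 5), Rational(2, 5)) = Rational(8, 5) ≈ 1.6000)
Function('z')(y) = Rational(5, 8) (Function('z')(y) = Pow(Rational(8, 5), -1) = Rational(5, 8))
Function('S')(B, m) = Rational(-637, 8) (Function('S')(B, m) = Add(-79, Mul(-1, Rational(5, 8))) = Add(-79, Rational(-5, 8)) = Rational(-637, 8))
q = -14630 (q = Mul(Add(43, -8), -418) = Mul(35, -418) = -14630)
Mul(Add(Mul(Function('S')(-169, 12), Pow(q, -1)), -22124), Pow(Add(27292, 42413), -1)) = Mul(Add(Mul(Rational(-637, 8), Pow(-14630, -1)), -22124), Pow(Add(27292, 42413), -1)) = Mul(Add(Mul(Rational(-637, 8), Rational(-1, 14630)), -22124), Pow(69705, -1)) = Mul(Add(Rational(91, 16720), -22124), Rational(1, 69705)) = Mul(Rational(-369913189, 16720), Rational(1, 69705)) = Rational(-369913189, 1165467600)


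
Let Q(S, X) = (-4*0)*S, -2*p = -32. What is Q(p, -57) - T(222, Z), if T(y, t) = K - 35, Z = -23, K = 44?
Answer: -9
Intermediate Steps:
p = 16 (p = -½*(-32) = 16)
Q(S, X) = 0 (Q(S, X) = 0*S = 0)
T(y, t) = 9 (T(y, t) = 44 - 35 = 9)
Q(p, -57) - T(222, Z) = 0 - 1*9 = 0 - 9 = -9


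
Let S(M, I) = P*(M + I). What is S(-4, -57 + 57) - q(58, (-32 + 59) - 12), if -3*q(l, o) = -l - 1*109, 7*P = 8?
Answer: -1265/21 ≈ -60.238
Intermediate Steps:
P = 8/7 (P = (⅐)*8 = 8/7 ≈ 1.1429)
q(l, o) = 109/3 + l/3 (q(l, o) = -(-l - 1*109)/3 = -(-l - 109)/3 = -(-109 - l)/3 = 109/3 + l/3)
S(M, I) = 8*I/7 + 8*M/7 (S(M, I) = 8*(M + I)/7 = 8*(I + M)/7 = 8*I/7 + 8*M/7)
S(-4, -57 + 57) - q(58, (-32 + 59) - 12) = (8*(-57 + 57)/7 + (8/7)*(-4)) - (109/3 + (⅓)*58) = ((8/7)*0 - 32/7) - (109/3 + 58/3) = (0 - 32/7) - 1*167/3 = -32/7 - 167/3 = -1265/21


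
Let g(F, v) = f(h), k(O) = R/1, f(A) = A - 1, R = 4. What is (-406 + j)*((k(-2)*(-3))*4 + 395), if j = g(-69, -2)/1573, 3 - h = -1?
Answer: -221606345/1573 ≈ -1.4088e+5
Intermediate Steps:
h = 4 (h = 3 - 1*(-1) = 3 + 1 = 4)
f(A) = -1 + A
k(O) = 4 (k(O) = 4/1 = 4*1 = 4)
g(F, v) = 3 (g(F, v) = -1 + 4 = 3)
j = 3/1573 ≈ 0.0019072
(-406 + j)*((k(-2)*(-3))*4 + 395) = (-406 + 3/1573)*((4*(-3))*4 + 395) = -638635*(-12*4 + 395)/1573 = -638635*(-48 + 395)/1573 = -638635/1573*347 = -221606345/1573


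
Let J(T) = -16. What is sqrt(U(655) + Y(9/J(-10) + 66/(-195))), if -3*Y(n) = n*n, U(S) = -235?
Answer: I*sqrt(2290217907)/3120 ≈ 15.339*I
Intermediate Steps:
Y(n) = -n**2/3 (Y(n) = -n*n/3 = -n**2/3)
sqrt(U(655) + Y(9/J(-10) + 66/(-195))) = sqrt(-235 - (9/(-16) + 66/(-195))**2/3) = sqrt(-235 - (9*(-1/16) + 66*(-1/195))**2/3) = sqrt(-235 - (-9/16 - 22/65)**2/3) = sqrt(-235 - (-937/1040)**2/3) = sqrt(-235 - 1/3*877969/1081600) = sqrt(-235 - 877969/3244800) = sqrt(-763405969/3244800) = I*sqrt(2290217907)/3120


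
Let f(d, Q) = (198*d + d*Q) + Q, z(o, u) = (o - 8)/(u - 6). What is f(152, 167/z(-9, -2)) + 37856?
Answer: 79976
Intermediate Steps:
z(o, u) = (-8 + o)/(-6 + u)
f(d, Q) = Q + 198*d + Q*d (f(d, Q) = (198*d + Q*d) + Q = Q + 198*d + Q*d)
f(152, 167/z(-9, -2)) + 37856 = (167/(((-8 - 9)/(-6 - 2))) + 198*152 + (167/(((-8 - 9)/(-6 - 2))))*152) + 37856 = (167/((-17/(-8))) + 30096 + (167/((-17/(-8))))*152) + 37856 = (167/((-⅛*(-17))) + 30096 + (167/((-⅛*(-17))))*152) + 37856 = (167/(17/8) + 30096 + (167/(17/8))*152) + 37856 = (167*(8/17) + 30096 + (167*(8/17))*152) + 37856 = (1336/17 + 30096 + (1336/17)*152) + 37856 = (1336/17 + 30096 + 203072/17) + 37856 = 42120 + 37856 = 79976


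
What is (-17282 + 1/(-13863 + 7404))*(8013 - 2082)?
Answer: -220681515903/2153 ≈ -1.0250e+8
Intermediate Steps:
(-17282 + 1/(-13863 + 7404))*(8013 - 2082) = (-17282 + 1/(-6459))*5931 = (-17282 - 1/6459)*5931 = -111624439/6459*5931 = -220681515903/2153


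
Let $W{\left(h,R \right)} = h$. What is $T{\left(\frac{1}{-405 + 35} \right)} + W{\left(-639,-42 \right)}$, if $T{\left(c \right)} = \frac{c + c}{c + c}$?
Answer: $-638$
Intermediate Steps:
$T{\left(c \right)} = 1$ ($T{\left(c \right)} = \frac{2 c}{2 c} = 2 c \frac{1}{2 c} = 1$)
$T{\left(\frac{1}{-405 + 35} \right)} + W{\left(-639,-42 \right)} = 1 - 639 = -638$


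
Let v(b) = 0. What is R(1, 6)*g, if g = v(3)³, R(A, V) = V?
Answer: 0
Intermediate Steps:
g = 0 (g = 0³ = 0)
R(1, 6)*g = 6*0 = 0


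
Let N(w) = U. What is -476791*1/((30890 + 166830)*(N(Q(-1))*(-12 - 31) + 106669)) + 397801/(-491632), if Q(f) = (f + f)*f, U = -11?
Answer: -37621861741523/46494595693320 ≈ -0.80917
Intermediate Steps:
Q(f) = 2*f**2 (Q(f) = (2*f)*f = 2*f**2)
N(w) = -11
-476791*1/((30890 + 166830)*(N(Q(-1))*(-12 - 31) + 106669)) + 397801/(-491632) = -476791*1/((30890 + 166830)*(-11*(-12 - 31) + 106669)) + 397801/(-491632) = -476791*1/(197720*(-11*(-43) + 106669)) + 397801*(-1/491632) = -476791*1/(197720*(473 + 106669)) - 397801/491632 = -476791/(197720*107142) - 397801/491632 = -476791/21184116240 - 397801/491632 = -476791*1/21184116240 - 397801/491632 = -68113/3026302320 - 397801/491632 = -37621861741523/46494595693320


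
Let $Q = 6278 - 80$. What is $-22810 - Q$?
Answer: $-29008$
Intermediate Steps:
$Q = 6198$ ($Q = 6278 - 80 = 6198$)
$-22810 - Q = -22810 - 6198 = -29008$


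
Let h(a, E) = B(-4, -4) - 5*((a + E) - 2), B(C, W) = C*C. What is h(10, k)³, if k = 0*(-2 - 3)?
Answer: -13824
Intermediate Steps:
B(C, W) = C²
k = 0 (k = 0*(-5) = 0)
h(a, E) = 26 - 5*E - 5*a (h(a, E) = (-4)² - 5*((a + E) - 2) = 16 - 5*((E + a) - 2) = 16 - 5*(-2 + E + a) = 16 + (10 - 5*E - 5*a) = 26 - 5*E - 5*a)
h(10, k)³ = (26 - 5*0 - 5*10)³ = (26 + 0 - 50)³ = (-24)³ = -13824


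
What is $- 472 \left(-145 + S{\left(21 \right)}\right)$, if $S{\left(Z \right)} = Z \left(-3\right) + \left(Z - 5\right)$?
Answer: $90624$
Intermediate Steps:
$S{\left(Z \right)} = -5 - 2 Z$ ($S{\left(Z \right)} = - 3 Z + \left(Z - 5\right) = - 3 Z + \left(-5 + Z\right) = -5 - 2 Z$)
$- 472 \left(-145 + S{\left(21 \right)}\right) = - 472 \left(-145 - 47\right) = \left(-472\right) \left(-192\right) = 90624$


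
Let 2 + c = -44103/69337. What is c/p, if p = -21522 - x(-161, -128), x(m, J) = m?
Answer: 182777/1481107657 ≈ 0.00012341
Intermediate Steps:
c = -182777/69337 (c = -2 - 44103/69337 = -182777/69337 ≈ -2.6361)
p = -21361 (p = -21522 - 1*(-161) = -21522 + 161 = -21361)
c/p = -182777/69337/(-21361) = -182777/69337*(-1/21361) = 182777/1481107657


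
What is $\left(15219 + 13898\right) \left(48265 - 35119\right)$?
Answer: $382772082$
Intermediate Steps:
$\left(15219 + 13898\right) \left(48265 - 35119\right) = 29117 \left(48265 - 35119\right) = 29117 \cdot 13146 = 382772082$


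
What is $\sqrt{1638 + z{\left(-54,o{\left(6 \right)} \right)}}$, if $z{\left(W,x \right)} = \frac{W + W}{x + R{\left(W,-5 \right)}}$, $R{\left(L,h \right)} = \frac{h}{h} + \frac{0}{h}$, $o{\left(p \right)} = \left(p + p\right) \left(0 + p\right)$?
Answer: $\frac{3 \sqrt{969002}}{73} \approx 40.454$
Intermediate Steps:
$o{\left(p \right)} = 2 p^{2}$ ($o{\left(p \right)} = 2 p p = 2 p^{2}$)
$R{\left(L,h \right)} = 1$ ($R{\left(L,h \right)} = 1 + 0 = 1$)
$z{\left(W,x \right)} = \frac{2 W}{1 + x}$ ($z{\left(W,x \right)} = \frac{W + W}{x + 1} = \frac{2 W}{1 + x}$)
$\sqrt{1638 + z{\left(-54,o{\left(6 \right)} \right)}} = \sqrt{1638 + 2 \left(-54\right) \frac{1}{1 + 2 \cdot 6^{2}}} = \sqrt{1638 + 2 \left(-54\right) \frac{1}{1 + 2 \cdot 36}} = \sqrt{1638 + 2 \left(-54\right) \frac{1}{1 + 72}} = \sqrt{1638 + 2 \left(-54\right) \frac{1}{73}} = \sqrt{1638 - \frac{108}{73}} = \sqrt{\frac{119466}{73}} = \frac{3 \sqrt{969002}}{73}$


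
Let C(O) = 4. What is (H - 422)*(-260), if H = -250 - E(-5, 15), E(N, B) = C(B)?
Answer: 175760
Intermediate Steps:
E(N, B) = 4
H = -254 (H = -250 - 1*4 = -250 - 4 = -254)
(H - 422)*(-260) = (-254 - 422)*(-260) = -676*(-260) = 175760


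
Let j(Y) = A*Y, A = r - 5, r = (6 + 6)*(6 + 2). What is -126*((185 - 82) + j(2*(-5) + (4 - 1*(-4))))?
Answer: 9954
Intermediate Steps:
r = 96 (r = 12*8 = 96)
A = 91 (A = 96 - 5 = 91)
j(Y) = 91*Y
-126*((185 - 82) + j(2*(-5) + (4 - 1*(-4)))) = -126*((185 - 82) + 91*(2*(-5) + (4 - 1*(-4)))) = -126*(103 + 91*(-10 + (4 + 4))) = -126*(103 + 91*(-10 + 8)) = -126*(103 + 91*(-2)) = -126*(103 - 182) = -126*(-79) = 9954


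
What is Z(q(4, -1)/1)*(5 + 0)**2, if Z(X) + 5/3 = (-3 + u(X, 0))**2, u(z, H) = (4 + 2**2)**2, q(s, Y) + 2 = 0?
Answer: 278950/3 ≈ 92983.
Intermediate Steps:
q(s, Y) = -2 (q(s, Y) = -2 + 0 = -2)
u(z, H) = 64 (u(z, H) = (4 + 4)**2 = 8**2 = 64)
Z(X) = 11158/3 (Z(X) = -5/3 + (-3 + 64)**2 = -5/3 + 61**2 = -5/3 + 3721 = 11158/3)
Z(q(4, -1)/1)*(5 + 0)**2 = 11158*(5 + 0)**2/3 = (11158/3)*5**2 = (11158/3)*25 = 278950/3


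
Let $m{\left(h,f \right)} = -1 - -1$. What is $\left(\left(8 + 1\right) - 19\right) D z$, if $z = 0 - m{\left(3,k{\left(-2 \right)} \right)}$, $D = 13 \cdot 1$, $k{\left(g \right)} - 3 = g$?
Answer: $0$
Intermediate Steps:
$k{\left(g \right)} = 3 + g$
$m{\left(h,f \right)} = 0$ ($m{\left(h,f \right)} = -1 + 1 = 0$)
$D = 13$
$z = 0$ ($z = 0 - 0 = 0 + 0 = 0$)
$\left(\left(8 + 1\right) - 19\right) D z = \left(\left(8 + 1\right) - 19\right) 13 \cdot 0 = \left(9 - 19\right) 13 \cdot 0 = \left(-10\right) 13 \cdot 0 = \left(-130\right) 0 = 0$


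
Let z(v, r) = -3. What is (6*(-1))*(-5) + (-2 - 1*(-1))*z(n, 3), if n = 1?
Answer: 33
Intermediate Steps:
(6*(-1))*(-5) + (-2 - 1*(-1))*z(n, 3) = (6*(-1))*(-5) + (-2 - 1*(-1))*(-3) = -6*(-5) + (-2 + 1)*(-3) = 30 - 1*(-3) = 30 + 3 = 33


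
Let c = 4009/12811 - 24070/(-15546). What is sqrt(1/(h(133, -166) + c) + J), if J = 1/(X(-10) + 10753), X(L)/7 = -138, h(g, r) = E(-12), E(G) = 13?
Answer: sqrt(14136980390763493772769274)/14483596139747 ≈ 0.25960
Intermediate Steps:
c = 185342342/99579903 (c = 4009*(1/12811) - 24070*(-1/15546) = 4009/12811 + 12035/7773 = 185342342/99579903 ≈ 1.8612)
h(g, r) = 13
X(L) = -966 (X(L) = 7*(-138) = -966)
J = 1/9787 (J = 1/(-966 + 10753) = 1/9787 ≈ 0.00010218)
sqrt(1/(h(133, -166) + c) + J) = sqrt(1/(13 + 185342342/99579903) + 1/9787) = sqrt(1/(1479881081/99579903) + 1/9787) = sqrt(99579903/1479881081 + 1/9787) = sqrt(976068391742/14483596139747) = sqrt(14136980390763493772769274)/14483596139747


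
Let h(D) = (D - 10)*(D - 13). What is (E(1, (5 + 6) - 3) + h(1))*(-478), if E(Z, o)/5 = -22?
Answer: 956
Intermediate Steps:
E(Z, o) = -110 (E(Z, o) = 5*(-22) = -110)
h(D) = (-13 + D)*(-10 + D) (h(D) = (-10 + D)*(-13 + D) = (-13 + D)*(-10 + D))
(E(1, (5 + 6) - 3) + h(1))*(-478) = (-110 + (130 + 1² - 23*1))*(-478) = (-110 + (130 + 1 - 23))*(-478) = (-110 + 108)*(-478) = -2*(-478) = 956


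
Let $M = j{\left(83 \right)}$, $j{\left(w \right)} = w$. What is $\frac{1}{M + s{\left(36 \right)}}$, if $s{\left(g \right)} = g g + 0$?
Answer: $\frac{1}{1379} \approx 0.00072516$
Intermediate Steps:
$s{\left(g \right)} = g^{2}$ ($s{\left(g \right)} = g^{2} + 0 = g^{2}$)
$M = 83$
$\frac{1}{M + s{\left(36 \right)}} = \frac{1}{83 + 36^{2}} = \frac{1}{83 + 1296} = \frac{1}{1379}$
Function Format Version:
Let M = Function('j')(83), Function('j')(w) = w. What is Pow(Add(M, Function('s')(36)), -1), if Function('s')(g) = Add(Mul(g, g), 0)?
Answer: Rational(1, 1379) ≈ 0.00072516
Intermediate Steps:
Function('s')(g) = Pow(g, 2) (Function('s')(g) = Add(Pow(g, 2), 0) = Pow(g, 2))
M = 83
Pow(Add(M, Function('s')(36)), -1) = Pow(Add(83, Pow(36, 2)), -1) = Pow(Add(83, 1296), -1) = Pow(1379, -1) = Rational(1, 1379)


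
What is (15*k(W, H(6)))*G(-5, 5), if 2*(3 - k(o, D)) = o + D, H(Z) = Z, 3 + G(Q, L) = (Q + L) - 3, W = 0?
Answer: 0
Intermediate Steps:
G(Q, L) = -6 + L + Q (G(Q, L) = -3 + ((Q + L) - 3) = -3 + ((L + Q) - 3) = -3 + (-3 + L + Q) = -6 + L + Q)
k(o, D) = 3 - D/2 - o/2 (k(o, D) = 3 - (o + D)/2 = 3 - (D + o)/2 = 3 + (-D/2 - o/2) = 3 - D/2 - o/2)
(15*k(W, H(6)))*G(-5, 5) = (15*(3 - ½*6 - ½*0))*(-6 + 5 - 5) = (15*(3 - 3 + 0))*(-6) = (15*0)*(-6) = 0*(-6) = 0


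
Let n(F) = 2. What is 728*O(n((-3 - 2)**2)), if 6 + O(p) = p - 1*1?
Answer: -3640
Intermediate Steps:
O(p) = -7 + p (O(p) = -6 + (p - 1*1) = -6 + (p - 1) = -6 + (-1 + p) = -7 + p)
728*O(n((-3 - 2)**2)) = 728*(-7 + 2) = 728*(-5) = -3640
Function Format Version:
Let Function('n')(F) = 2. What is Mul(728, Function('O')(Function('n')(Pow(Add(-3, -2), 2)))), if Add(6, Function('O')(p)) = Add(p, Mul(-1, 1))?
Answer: -3640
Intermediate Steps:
Function('O')(p) = Add(-7, p) (Function('O')(p) = Add(-6, Add(p, Mul(-1, 1))) = Add(-6, Add(p, -1)) = Add(-6, Add(-1, p)) = Add(-7, p))
Mul(728, Function('O')(Function('n')(Pow(Add(-3, -2), 2)))) = Mul(728, Add(-7, 2)) = Mul(728, -5) = -3640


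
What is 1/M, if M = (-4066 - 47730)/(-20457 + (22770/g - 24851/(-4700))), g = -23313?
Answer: 32478603773/82251372400 ≈ 0.39487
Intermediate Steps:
M = 82251372400/32478603773 (M = (-4066 - 47730)/(-20457 + (22770/(-23313) - 24851/(-4700))) = -51796/(-20457 + (22770*(-1/23313) - 24851*(-1/4700))) = -51796/(-20457 + (-7590/7771 + 24851/4700)) = -51796/(-20457 + 157444121/36523700) = -51796/(-747007886779/36523700) = -51796*(-36523700/747007886779) = 82251372400/32478603773 ≈ 2.5325)
1/M = 1/(82251372400/32478603773) = 32478603773/82251372400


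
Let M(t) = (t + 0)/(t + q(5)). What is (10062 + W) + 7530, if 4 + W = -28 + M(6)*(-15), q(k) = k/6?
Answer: 719420/41 ≈ 17547.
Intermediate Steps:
q(k) = k/6 (q(k) = k*(1/6) = k/6)
M(t) = t/(5/6 + t) (M(t) = (t + 0)/(t + (1/6)*5) = t/(t + 5/6) = t/(5/6 + t))
W = -1852/41 (W = -4 + (-28 + (6*6/(5 + 6*6))*(-15)) = -4 + (-28 + (6*6/(5 + 36))*(-15)) = -4 + (-28 + (6*6/41)*(-15)) = -4 + (-28 + (6*6*(1/41))*(-15)) = -4 + (-28 + (36/41)*(-15)) = -4 + (-28 - 540/41) = -4 - 1688/41 = -1852/41 ≈ -45.171)
(10062 + W) + 7530 = (10062 - 1852/41) + 7530 = 410690/41 + 7530 = 719420/41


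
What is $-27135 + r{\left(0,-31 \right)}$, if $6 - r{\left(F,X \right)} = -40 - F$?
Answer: $-27089$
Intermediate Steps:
$r{\left(F,X \right)} = 46 + F$ ($r{\left(F,X \right)} = 6 - \left(-40 - F\right) = 6 + \left(40 + F\right) = 46 + F$)
$-27135 + r{\left(0,-31 \right)} = -27135 + \left(46 + 0\right) = -27135 + 46 = -27089$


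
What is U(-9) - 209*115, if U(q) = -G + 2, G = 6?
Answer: -24039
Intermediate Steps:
U(q) = -4 (U(q) = -1*6 + 2 = -6 + 2 = -4)
U(-9) - 209*115 = -4 - 209*115 = -4 - 24035 = -24039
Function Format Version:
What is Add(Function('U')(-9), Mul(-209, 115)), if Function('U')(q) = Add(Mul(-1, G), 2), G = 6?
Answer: -24039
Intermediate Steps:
Function('U')(q) = -4 (Function('U')(q) = Add(Mul(-1, 6), 2) = Add(-6, 2) = -4)
Add(Function('U')(-9), Mul(-209, 115)) = Add(-4, Mul(-209, 115)) = Add(-4, -24035) = -24039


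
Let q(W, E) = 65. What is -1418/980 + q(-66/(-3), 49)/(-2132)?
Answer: -59363/40180 ≈ -1.4774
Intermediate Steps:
-1418/980 + q(-66/(-3), 49)/(-2132) = -1418/980 + 65/(-2132) = -1418*1/980 + 65*(-1/2132) = -709/490 - 5/164 = -59363/40180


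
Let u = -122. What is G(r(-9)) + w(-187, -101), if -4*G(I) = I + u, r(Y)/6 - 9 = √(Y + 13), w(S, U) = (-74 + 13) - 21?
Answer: -68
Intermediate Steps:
w(S, U) = -82 (w(S, U) = -61 - 21 = -82)
r(Y) = 54 + 6*√(13 + Y) (r(Y) = 54 + 6*√(Y + 13) = 54 + 6*√(13 + Y))
G(I) = 61/2 - I/4 (G(I) = -(I - 122)/4 = -(-122 + I)/4 = 61/2 - I/4)
G(r(-9)) + w(-187, -101) = (61/2 - (54 + 6*√(13 - 9))/4) - 82 = (61/2 - (54 + 6*√4)/4) - 82 = (61/2 - (54 + 6*2)/4) - 82 = (61/2 - (54 + 12)/4) - 82 = (61/2 - ¼*66) - 82 = (61/2 - 33/2) - 82 = 14 - 82 = -68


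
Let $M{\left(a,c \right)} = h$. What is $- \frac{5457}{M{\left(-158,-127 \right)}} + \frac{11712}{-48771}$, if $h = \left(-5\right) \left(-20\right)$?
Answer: $- \frac{89104849}{1625700} \approx -54.81$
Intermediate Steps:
$h = 100$
$M{\left(a,c \right)} = 100$
$- \frac{5457}{M{\left(-158,-127 \right)}} + \frac{11712}{-48771} = - \frac{5457}{100} + \frac{11712}{-48771} = \left(-5457\right) \frac{1}{100} + 11712 \left(- \frac{1}{48771}\right) = - \frac{5457}{100} - \frac{3904}{16257} = - \frac{89104849}{1625700}$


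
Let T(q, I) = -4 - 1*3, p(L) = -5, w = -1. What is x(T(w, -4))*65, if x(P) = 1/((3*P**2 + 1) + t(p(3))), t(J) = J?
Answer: 5/11 ≈ 0.45455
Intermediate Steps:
T(q, I) = -7 (T(q, I) = -4 - 3 = -7)
x(P) = 1/(-4 + 3*P**2) (x(P) = 1/((3*P**2 + 1) - 5) = 1/((1 + 3*P**2) - 5) = 1/(-4 + 3*P**2))
x(T(w, -4))*65 = 65/(-4 + 3*(-7)**2) = 65/(-4 + 3*49) = 65/(-4 + 147) = 65/143 = (1/143)*65 = 5/11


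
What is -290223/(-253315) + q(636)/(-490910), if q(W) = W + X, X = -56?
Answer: 14232645023/12435486665 ≈ 1.1445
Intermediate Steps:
q(W) = -56 + W (q(W) = W - 56 = -56 + W)
-290223/(-253315) + q(636)/(-490910) = -290223/(-253315) + (-56 + 636)/(-490910) = -290223*(-1/253315) + 580*(-1/490910) = 290223/253315 - 58/49091 = 14232645023/12435486665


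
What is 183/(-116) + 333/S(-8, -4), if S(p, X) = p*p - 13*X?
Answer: 75/58 ≈ 1.2931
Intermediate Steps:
S(p, X) = p² - 13*X
183/(-116) + 333/S(-8, -4) = 183/(-116) + 333/((-8)² - 13*(-4)) = 183*(-1/116) + 333/(64 + 52) = -183/116 + 333/116 = 75/58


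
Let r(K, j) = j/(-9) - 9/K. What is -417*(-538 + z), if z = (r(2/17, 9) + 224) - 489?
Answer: 734337/2 ≈ 3.6717e+5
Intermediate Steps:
r(K, j) = -9/K - j/9 (r(K, j) = j*(-⅑) - 9/K = -j/9 - 9/K = -9/K - j/9)
z = -685/2 (z = ((-9/(2/17) - ⅑*9) + 224) - 489 = ((-9/(2*(1/17)) - 1) + 224) - 489 = ((-9/2/17 - 1) + 224) - 489 = ((-9*17/2 - 1) + 224) - 489 = ((-153/2 - 1) + 224) - 489 = (-155/2 + 224) - 489 = 293/2 - 489 = -685/2 ≈ -342.50)
-417*(-538 + z) = -417*(-538 - 685/2) = -417*(-1761/2) = 734337/2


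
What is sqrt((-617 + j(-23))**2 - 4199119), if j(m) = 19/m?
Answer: I*sqrt(2019409851)/23 ≈ 1953.8*I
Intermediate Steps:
sqrt((-617 + j(-23))**2 - 4199119) = sqrt((-617 + 19/(-23))**2 - 4199119) = sqrt((-617 + 19*(-1/23))**2 - 4199119) = sqrt((-617 - 19/23)**2 - 4199119) = sqrt((-14210/23)**2 - 4199119) = sqrt(201924100/529 - 4199119) = sqrt(-2019409851/529) = I*sqrt(2019409851)/23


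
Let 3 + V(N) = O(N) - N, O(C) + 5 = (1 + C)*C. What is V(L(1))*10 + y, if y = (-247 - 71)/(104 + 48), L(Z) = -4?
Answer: 5921/76 ≈ 77.908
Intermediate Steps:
O(C) = -5 + C*(1 + C) (O(C) = -5 + (1 + C)*C = -5 + C*(1 + C))
V(N) = -8 + N**2 (V(N) = -3 + ((-5 + N + N**2) - N) = -3 + (-5 + N**2) = -8 + N**2)
y = -159/76 (y = -318/152 = -318*1/152 = -159/76 ≈ -2.0921)
V(L(1))*10 + y = (-8 + (-4)**2)*10 - 159/76 = (-8 + 16)*10 - 159/76 = 8*10 - 159/76 = 80 - 159/76 = 5921/76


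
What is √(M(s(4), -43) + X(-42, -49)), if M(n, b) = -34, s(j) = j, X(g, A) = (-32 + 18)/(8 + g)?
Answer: I*√9707/17 ≈ 5.7955*I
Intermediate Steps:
X(g, A) = -14/(8 + g)
√(M(s(4), -43) + X(-42, -49)) = √(-34 - 14/(8 - 42)) = √(-34 - 14/(-34)) = √(-34 - 14*(-1/34)) = √(-34 + 7/17) = √(-571/17) = I*√9707/17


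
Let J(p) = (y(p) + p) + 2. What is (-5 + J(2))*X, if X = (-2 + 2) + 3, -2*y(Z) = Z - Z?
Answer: -3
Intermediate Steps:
y(Z) = 0 (y(Z) = -(Z - Z)/2 = -½*0 = 0)
J(p) = 2 + p (J(p) = (0 + p) + 2 = p + 2 = 2 + p)
X = 3 (X = 0 + 3 = 3)
(-5 + J(2))*X = (-5 + (2 + 2))*3 = (-5 + 4)*3 = -1*3 = -3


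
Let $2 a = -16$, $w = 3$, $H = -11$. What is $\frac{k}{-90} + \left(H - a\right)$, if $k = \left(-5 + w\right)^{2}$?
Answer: $- \frac{137}{45} \approx -3.0444$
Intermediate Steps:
$a = -8$ ($a = \frac{1}{2} \left(-16\right) = -8$)
$k = 4$ ($k = \left(-5 + 3\right)^{2} = \left(-2\right)^{2} = 4$)
$\frac{k}{-90} + \left(H - a\right) = \frac{4}{-90} - 3 = 4 \left(- \frac{1}{90}\right) + \left(-11 + 8\right) = - \frac{2}{45} - 3 = - \frac{137}{45}$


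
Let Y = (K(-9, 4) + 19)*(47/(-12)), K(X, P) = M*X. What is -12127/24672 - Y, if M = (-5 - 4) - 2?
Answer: 11390449/24672 ≈ 461.68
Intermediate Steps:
M = -11 (M = -9 - 2 = -11)
K(X, P) = -11*X
Y = -2773/6 (Y = (-11*(-9) + 19)*(47/(-12)) = (99 + 19)*(47*(-1/12)) = 118*(-47/12) = -2773/6 ≈ -462.17)
-12127/24672 - Y = -12127/24672 - 1*(-2773/6) = -12127*1/24672 + 2773/6 = -12127/24672 + 2773/6 = 11390449/24672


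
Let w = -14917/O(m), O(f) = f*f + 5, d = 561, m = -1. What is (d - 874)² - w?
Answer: 602731/6 ≈ 1.0046e+5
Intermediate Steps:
O(f) = 5 + f² (O(f) = f² + 5 = 5 + f²)
w = -14917/6 (w = -14917/(5 + (-1)²) = -14917/(5 + 1) = -14917/6 ≈ -2486.2)
(d - 874)² - w = (561 - 874)² - 1*(-14917/6) = (-313)² + 14917/6 = 97969 + 14917/6 = 602731/6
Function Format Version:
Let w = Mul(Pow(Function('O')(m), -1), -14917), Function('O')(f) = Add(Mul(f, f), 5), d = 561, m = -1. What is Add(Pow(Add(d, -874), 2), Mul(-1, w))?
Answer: Rational(602731, 6) ≈ 1.0046e+5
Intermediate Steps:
Function('O')(f) = Add(5, Pow(f, 2)) (Function('O')(f) = Add(Pow(f, 2), 5) = Add(5, Pow(f, 2)))
w = Rational(-14917, 6) (w = Mul(Pow(Add(5, Pow(-1, 2)), -1), -14917) = Mul(Pow(Add(5, 1), -1), -14917) = Mul(Pow(6, -1), -14917) = Mul(Rational(1, 6), -14917) = Rational(-14917, 6) ≈ -2486.2)
Add(Pow(Add(d, -874), 2), Mul(-1, w)) = Add(Pow(Add(561, -874), 2), Mul(-1, Rational(-14917, 6))) = Add(Pow(-313, 2), Rational(14917, 6)) = Add(97969, Rational(14917, 6)) = Rational(602731, 6)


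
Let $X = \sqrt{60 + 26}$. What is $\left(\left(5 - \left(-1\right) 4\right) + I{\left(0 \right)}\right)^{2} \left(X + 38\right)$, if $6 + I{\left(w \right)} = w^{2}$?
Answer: $342 + 9 \sqrt{86} \approx 425.46$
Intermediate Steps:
$X = \sqrt{86} \approx 9.2736$
$I{\left(w \right)} = -6 + w^{2}$
$\left(\left(5 - \left(-1\right) 4\right) + I{\left(0 \right)}\right)^{2} \left(X + 38\right) = \left(\left(5 - \left(-1\right) 4\right) - \left(6 - 0^{2}\right)\right)^{2} \left(\sqrt{86} + 38\right) = \left(\left(5 - -4\right) + \left(-6 + 0\right)\right)^{2} \left(38 + \sqrt{86}\right) = \left(\left(5 + 4\right) - 6\right)^{2} \left(38 + \sqrt{86}\right) = \left(9 - 6\right)^{2} \left(38 + \sqrt{86}\right) = 3^{2} \left(38 + \sqrt{86}\right) = 9 \left(38 + \sqrt{86}\right) = 342 + 9 \sqrt{86}$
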